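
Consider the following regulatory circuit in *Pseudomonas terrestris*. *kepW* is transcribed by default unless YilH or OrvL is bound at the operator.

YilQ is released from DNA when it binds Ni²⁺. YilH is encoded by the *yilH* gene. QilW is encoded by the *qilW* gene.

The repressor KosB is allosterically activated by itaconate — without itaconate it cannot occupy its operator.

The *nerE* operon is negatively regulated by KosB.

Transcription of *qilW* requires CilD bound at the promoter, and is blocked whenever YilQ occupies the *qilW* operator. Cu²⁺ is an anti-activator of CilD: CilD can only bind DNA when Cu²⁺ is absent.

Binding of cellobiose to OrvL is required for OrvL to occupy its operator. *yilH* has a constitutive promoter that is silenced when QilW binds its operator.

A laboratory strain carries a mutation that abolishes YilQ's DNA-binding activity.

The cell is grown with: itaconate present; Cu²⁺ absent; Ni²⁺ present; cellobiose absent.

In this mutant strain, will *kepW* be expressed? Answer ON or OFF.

ON

Cu²⁺ is absent, so CilD is active.
YilQ is non-functional in this strain, so it has no effect.
No repressor is bound and CilD is active, so *qilW* is transcribed.
So QilW is produced and active.
With repressor QilW bound, *yilH* is not transcribed.
So YilH is not produced.
Cellobiose is absent, so OrvL is inactive.
With no repressor bound, *kepW* is transcribed.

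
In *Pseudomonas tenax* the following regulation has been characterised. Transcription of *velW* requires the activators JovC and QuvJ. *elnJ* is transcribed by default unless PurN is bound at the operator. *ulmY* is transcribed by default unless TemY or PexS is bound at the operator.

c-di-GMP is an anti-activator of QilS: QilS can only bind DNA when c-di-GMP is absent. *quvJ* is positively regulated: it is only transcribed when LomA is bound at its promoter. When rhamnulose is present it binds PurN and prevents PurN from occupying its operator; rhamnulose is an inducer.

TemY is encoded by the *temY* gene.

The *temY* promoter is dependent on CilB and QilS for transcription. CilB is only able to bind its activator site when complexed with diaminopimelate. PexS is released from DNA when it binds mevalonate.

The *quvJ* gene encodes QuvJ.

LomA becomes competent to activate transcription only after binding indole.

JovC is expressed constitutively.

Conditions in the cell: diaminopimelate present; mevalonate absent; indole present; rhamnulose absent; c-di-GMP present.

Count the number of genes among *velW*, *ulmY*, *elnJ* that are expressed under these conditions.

JovC is produced constitutively and is active.
Indole is present, so LomA is active.
No repressor is bound and LomA is active, so *quvJ* is transcribed.
So QuvJ is produced and active.
No repressor is bound and JovC and QuvJ are active, so *velW* is transcribed.
→ *velW* is ON.
Diaminopimelate is present, so CilB is active.
c-di-GMP is present, so QilS is inactive.
Required activator QilS is absent, so *temY* is not transcribed.
So TemY is not produced.
Mevalonate is absent, so PexS is active.
With repressor PexS bound, *ulmY* is not transcribed.
→ *ulmY* is OFF.
Rhamnulose is absent, so PurN is active.
With repressor PurN bound, *elnJ* is not transcribed.
→ *elnJ* is OFF.
1 of the 3 genes is transcribed.

1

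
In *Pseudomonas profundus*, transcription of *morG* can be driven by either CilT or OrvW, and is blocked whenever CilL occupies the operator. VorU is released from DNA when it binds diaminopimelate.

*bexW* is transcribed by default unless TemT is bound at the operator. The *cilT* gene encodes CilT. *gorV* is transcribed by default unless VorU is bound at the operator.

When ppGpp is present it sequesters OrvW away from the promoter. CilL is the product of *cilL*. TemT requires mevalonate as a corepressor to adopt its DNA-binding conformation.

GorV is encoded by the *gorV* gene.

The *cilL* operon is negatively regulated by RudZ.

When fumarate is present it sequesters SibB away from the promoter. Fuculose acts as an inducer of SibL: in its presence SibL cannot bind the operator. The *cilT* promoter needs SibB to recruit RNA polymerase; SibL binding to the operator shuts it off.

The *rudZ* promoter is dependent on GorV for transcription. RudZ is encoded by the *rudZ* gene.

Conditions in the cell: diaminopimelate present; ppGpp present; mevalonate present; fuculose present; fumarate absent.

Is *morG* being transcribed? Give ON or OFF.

ON

Fumarate is absent, so SibB is active.
Fuculose is present, so SibL is inactive.
No repressor is bound and SibB is active, so *cilT* is transcribed.
So CilT is produced and active.
ppGpp is present, so OrvW is inactive.
Diaminopimelate is present, so VorU is inactive.
With no repressor bound, *gorV* is transcribed.
So GorV is produced and active.
No repressor is bound and GorV is active, so *rudZ* is transcribed.
So RudZ is produced and active.
With repressor RudZ bound, *cilL* is not transcribed.
So CilL is not produced.
Activator CilT is present, so *morG* is transcribed.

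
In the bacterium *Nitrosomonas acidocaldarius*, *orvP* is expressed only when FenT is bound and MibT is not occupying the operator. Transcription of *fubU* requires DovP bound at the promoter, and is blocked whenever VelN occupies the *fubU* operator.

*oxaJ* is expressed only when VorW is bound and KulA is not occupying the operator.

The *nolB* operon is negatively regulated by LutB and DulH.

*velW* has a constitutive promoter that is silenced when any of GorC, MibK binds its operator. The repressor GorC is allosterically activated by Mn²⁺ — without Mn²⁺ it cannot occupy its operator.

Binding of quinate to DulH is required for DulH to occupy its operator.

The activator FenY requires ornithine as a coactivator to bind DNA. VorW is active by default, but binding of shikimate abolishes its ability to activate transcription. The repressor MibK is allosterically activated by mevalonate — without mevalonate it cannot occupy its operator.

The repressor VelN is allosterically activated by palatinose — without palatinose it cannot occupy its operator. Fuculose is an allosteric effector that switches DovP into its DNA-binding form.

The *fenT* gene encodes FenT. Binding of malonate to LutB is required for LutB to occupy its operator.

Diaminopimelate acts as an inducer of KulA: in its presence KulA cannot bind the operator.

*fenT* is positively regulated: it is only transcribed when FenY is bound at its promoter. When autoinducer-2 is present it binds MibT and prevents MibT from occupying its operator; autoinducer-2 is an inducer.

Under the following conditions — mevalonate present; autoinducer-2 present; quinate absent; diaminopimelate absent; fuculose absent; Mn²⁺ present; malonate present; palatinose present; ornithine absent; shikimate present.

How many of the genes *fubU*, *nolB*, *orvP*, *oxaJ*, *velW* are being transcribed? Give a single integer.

0

Fuculose is absent, so DovP is inactive.
Palatinose is present, so VelN is active.
With repressor VelN bound, *fubU* is not transcribed.
→ *fubU* is OFF.
Malonate is present, so LutB is active.
Quinate is absent, so DulH is inactive.
With repressor LutB bound, *nolB* is not transcribed.
→ *nolB* is OFF.
Autoinducer-2 is present, so MibT is inactive.
Ornithine is absent, so FenY is inactive.
Required activator FenY is absent, so *fenT* is not transcribed.
So FenT is not produced.
Required activator FenT is absent, so *orvP* is not transcribed.
→ *orvP* is OFF.
Diaminopimelate is absent, so KulA is active.
Shikimate is present, so VorW is inactive.
With repressor KulA bound, *oxaJ* is not transcribed.
→ *oxaJ* is OFF.
Mn²⁺ is present, so GorC is active.
Mevalonate is present, so MibK is active.
With repressor GorC bound, *velW* is not transcribed.
→ *velW* is OFF.
0 of the 5 genes are transcribed.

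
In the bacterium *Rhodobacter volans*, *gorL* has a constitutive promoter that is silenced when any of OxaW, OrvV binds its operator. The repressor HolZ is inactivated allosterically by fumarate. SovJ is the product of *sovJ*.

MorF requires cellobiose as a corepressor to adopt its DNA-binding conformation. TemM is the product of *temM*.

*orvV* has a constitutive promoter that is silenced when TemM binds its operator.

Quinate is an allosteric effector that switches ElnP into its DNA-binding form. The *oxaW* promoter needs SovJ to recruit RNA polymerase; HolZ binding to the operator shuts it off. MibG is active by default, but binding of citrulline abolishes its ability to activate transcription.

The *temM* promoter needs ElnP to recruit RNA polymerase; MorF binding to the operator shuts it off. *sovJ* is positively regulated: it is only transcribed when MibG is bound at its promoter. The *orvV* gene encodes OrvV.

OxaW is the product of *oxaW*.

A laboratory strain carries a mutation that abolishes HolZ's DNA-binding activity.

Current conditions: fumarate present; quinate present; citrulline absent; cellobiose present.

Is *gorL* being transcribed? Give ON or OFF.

OFF

HolZ is non-functional in this strain, so it has no effect.
Citrulline is absent, so MibG is active.
No repressor is bound and MibG is active, so *sovJ* is transcribed.
So SovJ is produced and active.
No repressor is bound and SovJ is active, so *oxaW* is transcribed.
So OxaW is produced and active.
Cellobiose is present, so MorF is active.
Quinate is present, so ElnP is active.
With repressor MorF bound, *temM* is not transcribed.
So TemM is not produced.
With no repressor bound, *orvV* is transcribed.
So OrvV is produced and active.
With repressor OxaW bound, *gorL* is not transcribed.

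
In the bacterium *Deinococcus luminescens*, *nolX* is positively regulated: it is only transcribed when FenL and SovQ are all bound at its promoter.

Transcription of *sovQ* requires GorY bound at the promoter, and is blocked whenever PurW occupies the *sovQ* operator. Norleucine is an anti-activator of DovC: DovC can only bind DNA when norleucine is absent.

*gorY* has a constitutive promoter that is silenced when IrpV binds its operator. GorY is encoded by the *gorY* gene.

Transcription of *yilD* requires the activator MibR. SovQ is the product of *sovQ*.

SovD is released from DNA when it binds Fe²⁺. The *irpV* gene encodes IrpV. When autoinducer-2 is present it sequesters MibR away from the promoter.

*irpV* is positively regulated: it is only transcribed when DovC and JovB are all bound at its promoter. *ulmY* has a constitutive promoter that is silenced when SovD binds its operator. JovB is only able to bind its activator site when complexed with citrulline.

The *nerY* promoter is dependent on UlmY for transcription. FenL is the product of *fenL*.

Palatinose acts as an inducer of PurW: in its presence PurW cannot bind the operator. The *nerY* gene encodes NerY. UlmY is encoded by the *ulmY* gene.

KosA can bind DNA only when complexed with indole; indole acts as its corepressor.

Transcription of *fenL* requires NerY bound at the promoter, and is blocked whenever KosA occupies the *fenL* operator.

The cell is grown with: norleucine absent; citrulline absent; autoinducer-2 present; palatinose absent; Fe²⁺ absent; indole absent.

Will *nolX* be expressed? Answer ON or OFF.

OFF

Indole is absent, so KosA is inactive.
Fe²⁺ is absent, so SovD is active.
With repressor SovD bound, *ulmY* is not transcribed.
So UlmY is not produced.
Required activator UlmY is absent, so *nerY* is not transcribed.
So NerY is not produced.
Required activator NerY is absent, so *fenL* is not transcribed.
So FenL is not produced.
Palatinose is absent, so PurW is active.
Norleucine is absent, so DovC is active.
Citrulline is absent, so JovB is inactive.
Required activator JovB is absent, so *irpV* is not transcribed.
So IrpV is not produced.
With no repressor bound, *gorY* is transcribed.
So GorY is produced and active.
With repressor PurW bound, *sovQ* is not transcribed.
So SovQ is not produced.
Required activator FenL is absent, so *nolX* is not transcribed.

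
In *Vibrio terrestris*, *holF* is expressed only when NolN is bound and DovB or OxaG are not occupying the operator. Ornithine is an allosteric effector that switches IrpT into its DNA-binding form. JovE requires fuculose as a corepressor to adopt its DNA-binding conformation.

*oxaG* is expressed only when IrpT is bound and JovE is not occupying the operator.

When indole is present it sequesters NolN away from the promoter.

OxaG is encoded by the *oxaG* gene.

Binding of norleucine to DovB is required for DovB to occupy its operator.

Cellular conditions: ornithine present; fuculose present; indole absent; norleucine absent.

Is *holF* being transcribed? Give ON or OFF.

Norleucine is absent, so DovB is inactive.
Indole is absent, so NolN is active.
Fuculose is present, so JovE is active.
Ornithine is present, so IrpT is active.
With repressor JovE bound, *oxaG* is not transcribed.
So OxaG is not produced.
No repressor is bound and NolN is active, so *holF* is transcribed.

ON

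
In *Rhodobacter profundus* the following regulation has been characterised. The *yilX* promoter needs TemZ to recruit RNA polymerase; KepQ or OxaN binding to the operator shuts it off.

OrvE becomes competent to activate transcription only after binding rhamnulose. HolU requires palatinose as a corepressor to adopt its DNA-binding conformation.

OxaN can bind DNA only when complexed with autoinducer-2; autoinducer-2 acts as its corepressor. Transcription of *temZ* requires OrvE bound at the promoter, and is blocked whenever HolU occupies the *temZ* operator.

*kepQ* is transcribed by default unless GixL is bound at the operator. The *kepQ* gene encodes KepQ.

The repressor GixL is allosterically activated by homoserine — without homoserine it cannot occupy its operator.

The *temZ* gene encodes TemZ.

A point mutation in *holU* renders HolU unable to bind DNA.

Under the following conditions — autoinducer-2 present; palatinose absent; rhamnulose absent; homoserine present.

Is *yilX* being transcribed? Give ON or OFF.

OFF

Rhamnulose is absent, so OrvE is inactive.
HolU is non-functional in this strain, so it has no effect.
Required activator OrvE is absent, so *temZ* is not transcribed.
So TemZ is not produced.
Homoserine is present, so GixL is active.
With repressor GixL bound, *kepQ* is not transcribed.
So KepQ is not produced.
Autoinducer-2 is present, so OxaN is active.
With repressor OxaN bound, *yilX* is not transcribed.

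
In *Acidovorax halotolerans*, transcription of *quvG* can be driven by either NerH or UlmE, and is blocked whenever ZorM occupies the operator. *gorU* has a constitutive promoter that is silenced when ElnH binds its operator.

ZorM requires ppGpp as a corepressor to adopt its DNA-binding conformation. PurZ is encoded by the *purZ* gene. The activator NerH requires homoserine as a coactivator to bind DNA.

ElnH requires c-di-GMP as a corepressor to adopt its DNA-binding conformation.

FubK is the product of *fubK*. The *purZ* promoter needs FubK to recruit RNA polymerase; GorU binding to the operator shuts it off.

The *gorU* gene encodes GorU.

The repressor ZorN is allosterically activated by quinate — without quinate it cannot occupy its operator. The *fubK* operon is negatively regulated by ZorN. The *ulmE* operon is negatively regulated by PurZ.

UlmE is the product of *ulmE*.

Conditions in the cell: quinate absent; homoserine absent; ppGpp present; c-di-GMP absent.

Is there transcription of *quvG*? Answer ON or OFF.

Homoserine is absent, so NerH is inactive.
c-di-GMP is absent, so ElnH is inactive.
With no repressor bound, *gorU* is transcribed.
So GorU is produced and active.
Quinate is absent, so ZorN is inactive.
With no repressor bound, *fubK* is transcribed.
So FubK is produced and active.
With repressor GorU bound, *purZ* is not transcribed.
So PurZ is not produced.
With no repressor bound, *ulmE* is transcribed.
So UlmE is produced and active.
ppGpp is present, so ZorM is active.
With repressor ZorM bound, *quvG* is not transcribed.

OFF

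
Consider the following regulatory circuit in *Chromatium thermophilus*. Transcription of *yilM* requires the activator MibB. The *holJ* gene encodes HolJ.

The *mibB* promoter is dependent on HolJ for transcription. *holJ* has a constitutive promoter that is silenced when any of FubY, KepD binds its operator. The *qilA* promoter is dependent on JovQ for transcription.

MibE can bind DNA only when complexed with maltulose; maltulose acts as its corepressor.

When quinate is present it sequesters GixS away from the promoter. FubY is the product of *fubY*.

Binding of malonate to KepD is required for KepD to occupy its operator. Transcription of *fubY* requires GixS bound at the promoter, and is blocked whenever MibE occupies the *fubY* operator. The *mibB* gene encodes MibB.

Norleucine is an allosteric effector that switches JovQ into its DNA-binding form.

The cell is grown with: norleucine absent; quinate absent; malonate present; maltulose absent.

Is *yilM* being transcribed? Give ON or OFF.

OFF

Maltulose is absent, so MibE is inactive.
Quinate is absent, so GixS is active.
No repressor is bound and GixS is active, so *fubY* is transcribed.
So FubY is produced and active.
Malonate is present, so KepD is active.
With repressor FubY bound, *holJ* is not transcribed.
So HolJ is not produced.
Required activator HolJ is absent, so *mibB* is not transcribed.
So MibB is not produced.
Required activator MibB is absent, so *yilM* is not transcribed.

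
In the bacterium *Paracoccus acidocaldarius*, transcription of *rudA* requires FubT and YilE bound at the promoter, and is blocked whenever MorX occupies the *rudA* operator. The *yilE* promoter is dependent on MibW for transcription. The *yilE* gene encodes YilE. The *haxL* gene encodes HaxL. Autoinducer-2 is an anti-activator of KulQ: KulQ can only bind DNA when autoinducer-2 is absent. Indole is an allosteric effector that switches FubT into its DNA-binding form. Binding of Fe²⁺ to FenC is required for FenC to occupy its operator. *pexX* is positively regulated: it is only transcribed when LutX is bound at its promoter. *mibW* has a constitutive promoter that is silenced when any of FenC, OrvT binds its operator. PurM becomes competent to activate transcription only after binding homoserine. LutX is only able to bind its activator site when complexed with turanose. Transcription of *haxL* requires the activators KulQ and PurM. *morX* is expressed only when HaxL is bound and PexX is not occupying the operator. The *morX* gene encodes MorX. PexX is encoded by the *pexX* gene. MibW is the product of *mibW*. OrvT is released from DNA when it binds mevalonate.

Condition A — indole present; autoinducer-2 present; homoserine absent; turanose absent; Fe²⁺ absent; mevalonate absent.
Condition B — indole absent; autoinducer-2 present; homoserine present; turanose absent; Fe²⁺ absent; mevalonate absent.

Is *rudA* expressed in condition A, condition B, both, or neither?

Condition A:
Indole is present, so FubT is active.
Autoinducer-2 is present, so KulQ is inactive.
Homoserine is absent, so PurM is inactive.
Required activator KulQ is absent, so *haxL* is not transcribed.
So HaxL is not produced.
Turanose is absent, so LutX is inactive.
Required activator LutX is absent, so *pexX* is not transcribed.
So PexX is not produced.
Required activator HaxL is absent, so *morX* is not transcribed.
So MorX is not produced.
Fe²⁺ is absent, so FenC is inactive.
Mevalonate is absent, so OrvT is active.
With repressor OrvT bound, *mibW* is not transcribed.
So MibW is not produced.
Required activator MibW is absent, so *yilE* is not transcribed.
So YilE is not produced.
Required activator YilE is absent, so *rudA* is not transcribed.
→ *rudA* is OFF in A.
Condition B:
Indole is absent, so FubT is inactive.
Autoinducer-2 is present, so KulQ is inactive.
Homoserine is present, so PurM is active.
Required activator KulQ is absent, so *haxL* is not transcribed.
So HaxL is not produced.
Turanose is absent, so LutX is inactive.
Required activator LutX is absent, so *pexX* is not transcribed.
So PexX is not produced.
Required activator HaxL is absent, so *morX* is not transcribed.
So MorX is not produced.
Fe²⁺ is absent, so FenC is inactive.
Mevalonate is absent, so OrvT is active.
With repressor OrvT bound, *mibW* is not transcribed.
So MibW is not produced.
Required activator MibW is absent, so *yilE* is not transcribed.
So YilE is not produced.
Required activator FubT is absent, so *rudA* is not transcribed.
→ *rudA* is OFF in B.

neither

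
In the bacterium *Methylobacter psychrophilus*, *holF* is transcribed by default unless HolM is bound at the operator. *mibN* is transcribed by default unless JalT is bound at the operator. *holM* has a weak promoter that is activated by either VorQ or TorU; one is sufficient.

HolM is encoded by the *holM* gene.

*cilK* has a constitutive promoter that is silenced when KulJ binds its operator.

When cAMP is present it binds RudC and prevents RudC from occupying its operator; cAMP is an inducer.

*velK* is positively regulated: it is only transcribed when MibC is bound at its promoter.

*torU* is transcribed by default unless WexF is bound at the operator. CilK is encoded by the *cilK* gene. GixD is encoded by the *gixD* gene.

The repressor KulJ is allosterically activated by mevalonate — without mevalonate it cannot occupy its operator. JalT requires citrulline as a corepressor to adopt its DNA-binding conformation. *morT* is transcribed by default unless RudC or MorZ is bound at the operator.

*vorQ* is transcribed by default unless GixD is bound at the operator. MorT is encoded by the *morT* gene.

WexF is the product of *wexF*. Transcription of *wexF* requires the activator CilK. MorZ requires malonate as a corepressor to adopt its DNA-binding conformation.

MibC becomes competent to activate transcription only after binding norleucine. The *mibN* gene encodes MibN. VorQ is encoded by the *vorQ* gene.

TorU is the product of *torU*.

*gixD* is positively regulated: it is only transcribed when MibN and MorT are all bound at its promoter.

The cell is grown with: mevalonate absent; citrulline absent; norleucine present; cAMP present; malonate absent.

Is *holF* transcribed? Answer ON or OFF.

Citrulline is absent, so JalT is inactive.
With no repressor bound, *mibN* is transcribed.
So MibN is produced and active.
cAMP is present, so RudC is inactive.
Malonate is absent, so MorZ is inactive.
With no repressor bound, *morT* is transcribed.
So MorT is produced and active.
No repressor is bound and MibN and MorT are active, so *gixD* is transcribed.
So GixD is produced and active.
With repressor GixD bound, *vorQ* is not transcribed.
So VorQ is not produced.
Mevalonate is absent, so KulJ is inactive.
With no repressor bound, *cilK* is transcribed.
So CilK is produced and active.
No repressor is bound and CilK is active, so *wexF* is transcribed.
So WexF is produced and active.
With repressor WexF bound, *torU* is not transcribed.
So TorU is not produced.
No activator is available at the *holM* promoter, so *holM* is not transcribed.
So HolM is not produced.
With no repressor bound, *holF* is transcribed.

ON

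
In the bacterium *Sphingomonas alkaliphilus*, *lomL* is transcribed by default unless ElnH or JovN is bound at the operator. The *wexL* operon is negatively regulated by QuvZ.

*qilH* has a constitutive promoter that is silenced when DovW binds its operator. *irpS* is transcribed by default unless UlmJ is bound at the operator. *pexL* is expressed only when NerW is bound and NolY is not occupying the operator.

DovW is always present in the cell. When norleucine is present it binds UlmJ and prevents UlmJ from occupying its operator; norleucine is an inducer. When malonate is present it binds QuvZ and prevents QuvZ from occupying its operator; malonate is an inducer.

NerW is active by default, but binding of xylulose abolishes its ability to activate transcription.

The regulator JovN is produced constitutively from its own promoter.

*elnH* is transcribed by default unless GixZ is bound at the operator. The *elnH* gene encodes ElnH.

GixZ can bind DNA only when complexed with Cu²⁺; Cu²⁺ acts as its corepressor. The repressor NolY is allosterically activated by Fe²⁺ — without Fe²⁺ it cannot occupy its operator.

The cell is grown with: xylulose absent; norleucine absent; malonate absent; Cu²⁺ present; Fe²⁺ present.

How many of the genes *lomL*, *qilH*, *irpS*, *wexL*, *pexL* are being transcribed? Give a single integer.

Cu²⁺ is present, so GixZ is active.
With repressor GixZ bound, *elnH* is not transcribed.
So ElnH is not produced.
JovN is produced constitutively and is active.
With repressor JovN bound, *lomL* is not transcribed.
→ *lomL* is OFF.
DovW is produced constitutively and is active.
With repressor DovW bound, *qilH* is not transcribed.
→ *qilH* is OFF.
Norleucine is absent, so UlmJ is active.
With repressor UlmJ bound, *irpS* is not transcribed.
→ *irpS* is OFF.
Malonate is absent, so QuvZ is active.
With repressor QuvZ bound, *wexL* is not transcribed.
→ *wexL* is OFF.
Fe²⁺ is present, so NolY is active.
Xylulose is absent, so NerW is active.
With repressor NolY bound, *pexL* is not transcribed.
→ *pexL* is OFF.
0 of the 5 genes are transcribed.

0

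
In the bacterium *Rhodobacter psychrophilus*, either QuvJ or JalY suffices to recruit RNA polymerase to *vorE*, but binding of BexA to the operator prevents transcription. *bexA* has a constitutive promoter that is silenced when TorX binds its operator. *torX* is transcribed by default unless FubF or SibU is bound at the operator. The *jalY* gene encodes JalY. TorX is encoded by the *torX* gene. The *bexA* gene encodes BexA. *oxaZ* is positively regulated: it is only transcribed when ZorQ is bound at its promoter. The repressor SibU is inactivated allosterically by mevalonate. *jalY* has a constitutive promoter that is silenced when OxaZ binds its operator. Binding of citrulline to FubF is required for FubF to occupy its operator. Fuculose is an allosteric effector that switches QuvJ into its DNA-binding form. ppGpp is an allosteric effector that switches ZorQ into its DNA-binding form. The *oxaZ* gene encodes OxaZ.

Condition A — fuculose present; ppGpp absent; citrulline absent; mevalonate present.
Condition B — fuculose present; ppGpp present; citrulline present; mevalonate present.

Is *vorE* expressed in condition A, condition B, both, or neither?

A only

Condition A:
Fuculose is present, so QuvJ is active.
ppGpp is absent, so ZorQ is inactive.
Required activator ZorQ is absent, so *oxaZ* is not transcribed.
So OxaZ is not produced.
With no repressor bound, *jalY* is transcribed.
So JalY is produced and active.
Citrulline is absent, so FubF is inactive.
Mevalonate is present, so SibU is inactive.
With no repressor bound, *torX* is transcribed.
So TorX is produced and active.
With repressor TorX bound, *bexA* is not transcribed.
So BexA is not produced.
Activator QuvJ is present, so *vorE* is transcribed.
→ *vorE* is ON in A.
Condition B:
Fuculose is present, so QuvJ is active.
ppGpp is present, so ZorQ is active.
No repressor is bound and ZorQ is active, so *oxaZ* is transcribed.
So OxaZ is produced and active.
With repressor OxaZ bound, *jalY* is not transcribed.
So JalY is not produced.
Citrulline is present, so FubF is active.
Mevalonate is present, so SibU is inactive.
With repressor FubF bound, *torX* is not transcribed.
So TorX is not produced.
With no repressor bound, *bexA* is transcribed.
So BexA is produced and active.
With repressor BexA bound, *vorE* is not transcribed.
→ *vorE* is OFF in B.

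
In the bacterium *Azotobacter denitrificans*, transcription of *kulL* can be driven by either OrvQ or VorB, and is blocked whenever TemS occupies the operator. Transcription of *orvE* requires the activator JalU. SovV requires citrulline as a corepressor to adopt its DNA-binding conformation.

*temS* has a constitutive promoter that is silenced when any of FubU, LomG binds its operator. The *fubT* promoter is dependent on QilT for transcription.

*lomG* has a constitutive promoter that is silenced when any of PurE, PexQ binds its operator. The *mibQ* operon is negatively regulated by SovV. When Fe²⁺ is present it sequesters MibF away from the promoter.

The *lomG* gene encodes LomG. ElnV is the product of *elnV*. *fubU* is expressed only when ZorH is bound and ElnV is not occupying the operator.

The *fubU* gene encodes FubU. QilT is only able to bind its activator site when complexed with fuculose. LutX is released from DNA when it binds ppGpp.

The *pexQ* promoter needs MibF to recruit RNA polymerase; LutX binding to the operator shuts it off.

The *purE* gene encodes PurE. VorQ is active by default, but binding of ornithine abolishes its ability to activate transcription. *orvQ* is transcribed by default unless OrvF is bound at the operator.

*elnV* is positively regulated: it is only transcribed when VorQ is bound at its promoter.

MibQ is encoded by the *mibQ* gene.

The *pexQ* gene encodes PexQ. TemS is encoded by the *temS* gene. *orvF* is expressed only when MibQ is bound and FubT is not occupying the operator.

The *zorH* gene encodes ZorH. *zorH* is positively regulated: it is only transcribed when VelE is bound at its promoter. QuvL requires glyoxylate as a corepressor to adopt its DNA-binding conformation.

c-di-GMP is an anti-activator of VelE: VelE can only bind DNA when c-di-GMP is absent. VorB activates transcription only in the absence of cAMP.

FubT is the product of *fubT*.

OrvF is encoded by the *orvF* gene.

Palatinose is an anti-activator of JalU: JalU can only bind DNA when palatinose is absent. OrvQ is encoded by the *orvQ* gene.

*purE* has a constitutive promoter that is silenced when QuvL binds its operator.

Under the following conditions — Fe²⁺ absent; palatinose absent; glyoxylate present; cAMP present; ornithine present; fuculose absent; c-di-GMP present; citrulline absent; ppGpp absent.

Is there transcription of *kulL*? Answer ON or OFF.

Fuculose is absent, so QilT is inactive.
Required activator QilT is absent, so *fubT* is not transcribed.
So FubT is not produced.
Citrulline is absent, so SovV is inactive.
With no repressor bound, *mibQ* is transcribed.
So MibQ is produced and active.
No repressor is bound and MibQ is active, so *orvF* is transcribed.
So OrvF is produced and active.
With repressor OrvF bound, *orvQ* is not transcribed.
So OrvQ is not produced.
cAMP is present, so VorB is inactive.
Ornithine is present, so VorQ is inactive.
Required activator VorQ is absent, so *elnV* is not transcribed.
So ElnV is not produced.
c-di-GMP is present, so VelE is inactive.
Required activator VelE is absent, so *zorH* is not transcribed.
So ZorH is not produced.
Required activator ZorH is absent, so *fubU* is not transcribed.
So FubU is not produced.
Glyoxylate is present, so QuvL is active.
With repressor QuvL bound, *purE* is not transcribed.
So PurE is not produced.
Fe²⁺ is absent, so MibF is active.
ppGpp is absent, so LutX is active.
With repressor LutX bound, *pexQ* is not transcribed.
So PexQ is not produced.
With no repressor bound, *lomG* is transcribed.
So LomG is produced and active.
With repressor LomG bound, *temS* is not transcribed.
So TemS is not produced.
No activator is available at the *kulL* promoter, so *kulL* is not transcribed.

OFF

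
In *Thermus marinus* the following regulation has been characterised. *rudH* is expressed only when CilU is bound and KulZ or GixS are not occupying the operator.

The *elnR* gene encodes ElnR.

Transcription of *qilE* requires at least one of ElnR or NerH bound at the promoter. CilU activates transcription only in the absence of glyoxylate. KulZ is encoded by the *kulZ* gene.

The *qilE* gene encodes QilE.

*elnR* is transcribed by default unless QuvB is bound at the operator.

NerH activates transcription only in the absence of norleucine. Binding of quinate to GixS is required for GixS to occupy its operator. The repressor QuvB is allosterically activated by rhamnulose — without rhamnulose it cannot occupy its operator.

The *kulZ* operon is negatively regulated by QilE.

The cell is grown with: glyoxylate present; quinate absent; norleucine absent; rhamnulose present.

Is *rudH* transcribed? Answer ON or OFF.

Glyoxylate is present, so CilU is inactive.
Rhamnulose is present, so QuvB is active.
With repressor QuvB bound, *elnR* is not transcribed.
So ElnR is not produced.
Norleucine is absent, so NerH is active.
Activator NerH is present, so *qilE* is transcribed.
So QilE is produced and active.
With repressor QilE bound, *kulZ* is not transcribed.
So KulZ is not produced.
Quinate is absent, so GixS is inactive.
Required activator CilU is absent, so *rudH* is not transcribed.

OFF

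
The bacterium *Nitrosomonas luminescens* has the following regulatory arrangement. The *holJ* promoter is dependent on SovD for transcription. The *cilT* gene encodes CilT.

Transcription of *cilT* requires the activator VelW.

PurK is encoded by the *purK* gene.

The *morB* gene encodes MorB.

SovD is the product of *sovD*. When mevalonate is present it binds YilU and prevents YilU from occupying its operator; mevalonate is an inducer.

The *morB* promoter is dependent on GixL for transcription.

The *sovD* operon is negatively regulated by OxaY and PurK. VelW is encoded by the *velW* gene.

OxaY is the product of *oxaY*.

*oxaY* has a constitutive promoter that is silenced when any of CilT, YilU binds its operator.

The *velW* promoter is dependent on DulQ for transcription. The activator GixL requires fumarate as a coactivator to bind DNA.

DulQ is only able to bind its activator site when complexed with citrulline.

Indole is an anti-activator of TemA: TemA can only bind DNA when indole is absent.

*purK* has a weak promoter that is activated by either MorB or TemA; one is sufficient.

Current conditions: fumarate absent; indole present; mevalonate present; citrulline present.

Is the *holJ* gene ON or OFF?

ON

Citrulline is present, so DulQ is active.
No repressor is bound and DulQ is active, so *velW* is transcribed.
So VelW is produced and active.
No repressor is bound and VelW is active, so *cilT* is transcribed.
So CilT is produced and active.
Mevalonate is present, so YilU is inactive.
With repressor CilT bound, *oxaY* is not transcribed.
So OxaY is not produced.
Fumarate is absent, so GixL is inactive.
Required activator GixL is absent, so *morB* is not transcribed.
So MorB is not produced.
Indole is present, so TemA is inactive.
No activator is available at the *purK* promoter, so *purK* is not transcribed.
So PurK is not produced.
With no repressor bound, *sovD* is transcribed.
So SovD is produced and active.
No repressor is bound and SovD is active, so *holJ* is transcribed.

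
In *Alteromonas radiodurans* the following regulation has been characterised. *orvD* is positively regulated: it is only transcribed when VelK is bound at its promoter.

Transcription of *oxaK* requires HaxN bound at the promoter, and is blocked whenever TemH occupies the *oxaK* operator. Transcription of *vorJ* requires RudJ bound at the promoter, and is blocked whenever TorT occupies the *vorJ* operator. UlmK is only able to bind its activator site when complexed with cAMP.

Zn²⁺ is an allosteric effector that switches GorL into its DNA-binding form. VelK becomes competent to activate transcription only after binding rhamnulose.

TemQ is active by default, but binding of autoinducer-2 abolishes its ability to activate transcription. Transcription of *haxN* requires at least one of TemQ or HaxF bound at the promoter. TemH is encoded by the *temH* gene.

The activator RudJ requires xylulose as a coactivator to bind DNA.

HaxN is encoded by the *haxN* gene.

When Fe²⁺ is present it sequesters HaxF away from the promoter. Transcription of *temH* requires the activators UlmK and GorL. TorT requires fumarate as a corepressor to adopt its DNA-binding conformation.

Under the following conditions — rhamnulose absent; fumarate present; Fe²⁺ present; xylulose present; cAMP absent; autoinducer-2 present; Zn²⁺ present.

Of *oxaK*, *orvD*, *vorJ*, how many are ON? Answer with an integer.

0

Autoinducer-2 is present, so TemQ is inactive.
Fe²⁺ is present, so HaxF is inactive.
No activator is available at the *haxN* promoter, so *haxN* is not transcribed.
So HaxN is not produced.
cAMP is absent, so UlmK is inactive.
Zn²⁺ is present, so GorL is active.
Required activator UlmK is absent, so *temH* is not transcribed.
So TemH is not produced.
Required activator HaxN is absent, so *oxaK* is not transcribed.
→ *oxaK* is OFF.
Rhamnulose is absent, so VelK is inactive.
Required activator VelK is absent, so *orvD* is not transcribed.
→ *orvD* is OFF.
Xylulose is present, so RudJ is active.
Fumarate is present, so TorT is active.
With repressor TorT bound, *vorJ* is not transcribed.
→ *vorJ* is OFF.
0 of the 3 genes are transcribed.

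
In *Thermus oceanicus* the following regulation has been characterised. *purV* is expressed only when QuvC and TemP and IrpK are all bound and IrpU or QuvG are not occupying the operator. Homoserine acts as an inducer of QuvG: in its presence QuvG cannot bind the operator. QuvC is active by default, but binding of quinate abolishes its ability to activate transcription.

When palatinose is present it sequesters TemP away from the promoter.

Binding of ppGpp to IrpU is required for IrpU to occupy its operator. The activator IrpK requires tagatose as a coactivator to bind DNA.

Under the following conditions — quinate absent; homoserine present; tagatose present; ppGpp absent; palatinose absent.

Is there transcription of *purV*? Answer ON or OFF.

ppGpp is absent, so IrpU is inactive.
Homoserine is present, so QuvG is inactive.
Quinate is absent, so QuvC is active.
Palatinose is absent, so TemP is active.
Tagatose is present, so IrpK is active.
No repressor is bound and QuvC and TemP and IrpK are active, so *purV* is transcribed.

ON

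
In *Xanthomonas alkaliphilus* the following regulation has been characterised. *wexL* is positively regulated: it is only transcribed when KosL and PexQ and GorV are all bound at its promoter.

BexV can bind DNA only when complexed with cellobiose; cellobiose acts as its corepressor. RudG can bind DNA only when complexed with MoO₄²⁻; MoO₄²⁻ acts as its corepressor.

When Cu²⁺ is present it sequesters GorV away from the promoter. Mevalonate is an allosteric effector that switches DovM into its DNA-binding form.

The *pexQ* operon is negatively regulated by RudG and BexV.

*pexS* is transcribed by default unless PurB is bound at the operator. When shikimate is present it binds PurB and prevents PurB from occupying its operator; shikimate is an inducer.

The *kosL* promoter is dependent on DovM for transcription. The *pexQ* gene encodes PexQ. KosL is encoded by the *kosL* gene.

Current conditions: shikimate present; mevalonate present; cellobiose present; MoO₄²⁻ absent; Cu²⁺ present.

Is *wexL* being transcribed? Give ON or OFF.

OFF

Mevalonate is present, so DovM is active.
No repressor is bound and DovM is active, so *kosL* is transcribed.
So KosL is produced and active.
MoO₄²⁻ is absent, so RudG is inactive.
Cellobiose is present, so BexV is active.
With repressor BexV bound, *pexQ* is not transcribed.
So PexQ is not produced.
Cu²⁺ is present, so GorV is inactive.
Required activator PexQ is absent, so *wexL* is not transcribed.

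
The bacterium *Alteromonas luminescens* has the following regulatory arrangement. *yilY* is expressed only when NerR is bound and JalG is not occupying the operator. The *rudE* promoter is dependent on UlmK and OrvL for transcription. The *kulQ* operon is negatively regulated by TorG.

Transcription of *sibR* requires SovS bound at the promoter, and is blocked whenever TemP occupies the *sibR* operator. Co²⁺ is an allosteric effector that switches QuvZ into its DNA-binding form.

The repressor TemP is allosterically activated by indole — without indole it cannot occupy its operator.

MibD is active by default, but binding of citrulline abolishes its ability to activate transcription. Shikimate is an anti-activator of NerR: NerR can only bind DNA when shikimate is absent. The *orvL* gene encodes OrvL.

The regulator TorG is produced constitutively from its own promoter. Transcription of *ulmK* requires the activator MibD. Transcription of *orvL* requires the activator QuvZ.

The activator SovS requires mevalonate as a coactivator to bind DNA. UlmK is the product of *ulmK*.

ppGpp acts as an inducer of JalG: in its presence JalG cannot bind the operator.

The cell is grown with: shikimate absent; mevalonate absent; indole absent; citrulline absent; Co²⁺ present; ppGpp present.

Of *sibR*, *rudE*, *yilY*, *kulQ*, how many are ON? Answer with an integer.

2

Indole is absent, so TemP is inactive.
Mevalonate is absent, so SovS is inactive.
Required activator SovS is absent, so *sibR* is not transcribed.
→ *sibR* is OFF.
Citrulline is absent, so MibD is active.
No repressor is bound and MibD is active, so *ulmK* is transcribed.
So UlmK is produced and active.
Co²⁺ is present, so QuvZ is active.
No repressor is bound and QuvZ is active, so *orvL* is transcribed.
So OrvL is produced and active.
No repressor is bound and UlmK and OrvL are active, so *rudE* is transcribed.
→ *rudE* is ON.
Shikimate is absent, so NerR is active.
ppGpp is present, so JalG is inactive.
No repressor is bound and NerR is active, so *yilY* is transcribed.
→ *yilY* is ON.
TorG is produced constitutively and is active.
With repressor TorG bound, *kulQ* is not transcribed.
→ *kulQ* is OFF.
2 of the 4 genes are transcribed.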